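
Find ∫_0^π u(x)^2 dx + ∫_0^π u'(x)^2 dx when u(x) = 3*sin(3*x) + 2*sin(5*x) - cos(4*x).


||u||_{H^1(0,π)}^2 = 748/63 + 211*π/2

u'(x) = 4*sin(4*x) + 9*cos(3*x) + 10*cos(5*x).
Expand u² and (u')² and integrate term by term on (0, π), using: for integers n ≥ 1, ∫_0^π sin²(nx) dx = ∫_0^π cos²(nx) dx = π/2; for n ≠ n', ∫_0^π sin(nx)sin(n'x) dx = ∫_0^π cos(nx)cos(n'x) dx = 0; and by product-to-sum, ∫_0^π sin(nx)cos(n'x) dx = ½∫_0^π [sin((n+n')x) + sin((n−n')x)] dx, which is 0 when n+n' is even and 2n/(n²−n'²) when n+n' is odd (it need not vanish on (0, π)).
  u² squared terms: (-1)²·∫cos(4x)² dx = 1·π/2 = π/2;  (2)²·∫sin(5x)² dx = 4·π/2 = 2*π;  (3)²·∫sin(3x)² dx = 9·π/2 = 9*π/2.
  u² cross terms: 2·(-1)·(2)·∫cos(4x)·sin(5x) dx = -4·(10/9) = -40/9;  2·(-1)·(3)·∫cos(4x)·sin(3x) dx = -6·(-6/7) = 36/7;  2·(2)·(3)·∫sin(5x)·sin(3x) dx = 12·(0) = 0.
  So ∫_0^π u² dx = π/2 + 2*π + 9*π/2 − 40/9 + 36/7 + 0 = 44/63 + 7*π.
  (u')² squared terms: (4)²·∫sin(4x)² dx = 16·π/2 = 8*π;  (9)²·∫cos(3x)² dx = 81·π/2 = 81*π/2;  (10)²·∫cos(5x)² dx = 100·π/2 = 50*π.
  (u')² cross terms: 2·(4)·(9)·∫sin(4x)·cos(3x) dx = 72·(8/7) = 576/7;  2·(4)·(10)·∫sin(4x)·cos(5x) dx = 80·(-8/9) = -640/9;  2·(9)·(10)·∫cos(3x)·cos(5x) dx = 180·(0) = 0.
  So ∫_0^π (u')² dx = 8*π + 81*π/2 + 50*π + 576/7 − 640/9 + 0 = 704/63 + 197*π/2.
||u||_{H^1}^2 = (44/63 + 7*π) + (704/63 + 197*π/2) = 748/63 + 211*π/2.


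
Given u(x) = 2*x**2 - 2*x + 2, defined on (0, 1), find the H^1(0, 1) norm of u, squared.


||u||_{H^1}^2 = 62/15

The H^1 norm (squared) on an interval (0, L) is
  ||u||_{H^1}^2 = ∫_0^L u(x)^2 dx + ∫_0^L u'(x)^2 dx.
Compute u'(x) = 4*x - 2.
Then u(x)^2 = 4*x**4 - 8*x**3 + 12*x**2 - 8*x + 4 and u'(x)^2 = 16*x**2 - 16*x + 4.
Integrate each monomial from 0 to 1 using ∫_0^1 c·x^n dx = c·1^(n+1)/(n+1):
  ∫_0^1 u(x)^2 dx = ∫_0^1 (4*x^4 - 8*x^3 + 12*x^2 - 8*x + 4) dx. Term by term:
    ∫_0^1 4*x^4 dx = 4/5;  ∫_0^1 -8*x^3 dx = -2;  ∫_0^1 12*x^2 dx = 4;
    ∫_0^1 -8*x dx = -4;  ∫_0^1 4 dx = 4.
  Sum: 4/5 − 2 + 4 − 4 + 4 = 14/5.
  ∫_0^1 u'(x)^2 dx = ∫_0^1 (16*x^2 - 16*x + 4) dx. Term by term:
    ∫_0^1 16*x^2 dx = 16/3;  ∫_0^1 -16*x dx = -8;  ∫_0^1 4 dx = 4.
  Sum: 16/3 − 8 + 4 = 4/3.
Adding: ||u||_{H^1}^2 = 14/5 + 4/3 = 62/15.


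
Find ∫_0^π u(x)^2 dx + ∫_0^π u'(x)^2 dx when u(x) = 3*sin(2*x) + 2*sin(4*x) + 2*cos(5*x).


||u||_{H^1(0,π)}^2 = -15392/63 + 217*π/2

u'(x) = -10*sin(5*x) + 6*cos(2*x) + 8*cos(4*x).
Expand u² and (u')² and integrate term by term on (0, π), using: for integers n ≥ 1, ∫_0^π sin²(nx) dx = ∫_0^π cos²(nx) dx = π/2; for n ≠ n', ∫_0^π sin(nx)sin(n'x) dx = ∫_0^π cos(nx)cos(n'x) dx = 0; and by product-to-sum, ∫_0^π sin(nx)cos(n'x) dx = ½∫_0^π [sin((n+n')x) + sin((n−n')x)] dx, which is 0 when n+n' is even and 2n/(n²−n'²) when n+n' is odd (it need not vanish on (0, π)).
  u² squared terms: (2)²·∫cos(5x)² dx = 4·π/2 = 2*π;  (2)²·∫sin(4x)² dx = 4·π/2 = 2*π;  (3)²·∫sin(2x)² dx = 9·π/2 = 9*π/2.
  u² cross terms: 2·(2)·(2)·∫cos(5x)·sin(4x) dx = 8·(-8/9) = -64/9;  2·(2)·(3)·∫cos(5x)·sin(2x) dx = 12·(-4/21) = -16/7;  2·(2)·(3)·∫sin(4x)·sin(2x) dx = 12·(0) = 0.
  So ∫_0^π u² dx = 2*π + 2*π + 9*π/2 − 64/9 − 16/7 + 0 = -592/63 + 17*π/2.
  (u')² squared terms: (-10)²·∫sin(5x)² dx = 100·π/2 = 50*π;  (6)²·∫cos(2x)² dx = 36·π/2 = 18*π;  (8)²·∫cos(4x)² dx = 64·π/2 = 32*π.
  (u')² cross terms: 2·(-10)·(6)·∫sin(5x)·cos(2x) dx = -120·(10/21) = -400/7;  2·(-10)·(8)·∫sin(5x)·cos(4x) dx = -160·(10/9) = -1600/9;  2·(6)·(8)·∫cos(2x)·cos(4x) dx = 96·(0) = 0.
  So ∫_0^π (u')² dx = 50*π + 18*π + 32*π − 400/7 − 1600/9 + 0 = -14800/63 + 100*π.
||u||_{H^1}^2 = (-592/63 + 17*π/2) + (-14800/63 + 100*π) = -15392/63 + 217*π/2.


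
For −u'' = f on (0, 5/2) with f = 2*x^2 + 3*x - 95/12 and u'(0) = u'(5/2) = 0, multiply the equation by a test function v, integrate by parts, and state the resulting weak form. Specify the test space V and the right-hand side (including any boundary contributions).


V = H^1(0, 5/2) (no boundary constraint on v; u is determined up to an additive constant); weak form: ∫_0^5/2 u'v' dx = ∫_0^5/2 (2*x^2 + 3*x - 95/12) v dx for all v ∈ V.

Multiply both sides by a test function v and integrate from 0 to 5/2:
  ∫_0^5/2 −u''(x) v(x) dx = ∫_0^5/2 f(x) v(x) dx.
Integrate the LHS by parts once:
  ∫_0^5/2 −u'' v dx = −[u'(x) v(x)]_0^5/2 + ∫_0^5/2 u'(x) v'(x) dx.
Thus ∫_0^5/2 u'(x) v'(x) dx = ∫_0^5/2 f(x) v(x) dx + [u'(x) v(x)]_0^5/2.
Choose V so that boundary terms are either known or forced to vanish.
u has homogeneous Neumann: u'(0) = u'(5/2) = 0. So [u' v]_0^5/2 = 0·v(5/2) − 0·v(0) = 0 for any v; take V = H^1(0, 5/2).
Weak formulation: find u (satisfying any essential BC) such that ∫_0^5/2 u'(x) v'(x) dx = ∫_0^5/2 f v dx for all v ∈ V (homogeneous Neumann, so boundary terms vanish).
Substituting f(x) = 2*x^2 + 3*x - 95/12, the right-hand side is ∫_0^5/2 (2*x^2 + 3*x - 95/12) v dx.
Compatibility check (pure Neumann): taking v ≡ 1 ∈ V gives 0 = ∫_0^5/2 f dx + (0) − (0), i.e. ∫_0^5/2 f dx must equal u'(0) − u'(5/2) = 0. Indeed ∫_0^5/2 (2*x^2 + 3*x - 95/12) dx = 0, so the data are compatible. The solution is then unique only up to an additive constant (fix it e.g. by requiring ∫_0^5/2 u dx = 0).


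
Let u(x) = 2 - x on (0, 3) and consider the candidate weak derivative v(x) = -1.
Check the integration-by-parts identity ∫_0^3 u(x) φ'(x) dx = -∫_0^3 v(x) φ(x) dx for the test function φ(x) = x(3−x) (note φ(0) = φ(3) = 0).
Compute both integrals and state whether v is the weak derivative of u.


LHS = 9/2, RHS = 9/2. Yes, v = u' weakly.

u(x) = 2 - x, classical derivative u'(x) = -1.
φ(x) = x(3−x), so φ'(x) = 3 - 2*x.
Note φ(0) = φ(3) = 0, so the boundary term u·φ vanishes.
LHS = ∫_0^3 u(x) φ'(x) dx = ∫_0^3 (2*x^2 - 7*x + 6) dx. Term by term:
  ∫_0^3 2*x^2 dx = 18;  ∫_0^3 -7*x dx = -63/2;  ∫_0^3 6 dx = 18.
Sum: 18 − 63/2 + 18 = 9/2.
So LHS = 9/2.
∫_0^3 v(x) φ(x) dx = ∫_0^3 (x^2 - 3*x) dx. Term by term:
  ∫_0^3 x^2 dx = 9;  ∫_0^3 -3*x dx = -27/2.
Sum: 9 − 27/2 = -9/2.
So RHS = -∫_0^3 v(x) φ(x) dx = 9/2.
LHS = RHS, so the identity holds for this test φ.
Moreover u is smooth here and v(x) = u'(x) = -1 pointwise, so the identity holds for every test function. Hence v is the weak derivative of u.


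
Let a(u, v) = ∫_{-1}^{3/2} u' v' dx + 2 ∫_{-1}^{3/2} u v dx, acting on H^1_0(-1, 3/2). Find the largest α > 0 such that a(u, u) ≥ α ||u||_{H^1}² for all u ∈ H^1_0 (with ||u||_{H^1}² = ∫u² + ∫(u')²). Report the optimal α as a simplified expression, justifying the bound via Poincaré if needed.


α = 1

Coercivity of a(·,·) on H^1_0(-1, 3/2) means a(u, u) ≥ α ||u||_{H^1}² for every u ∈ H^1_0.
The interval has length L = 5/2, and Poincaré/coercivity depend only on L. Here a(u, u) = ∫(u')² + (2)·∫u².
Here c = 2 ≥ 1, so a(u,u) = ∫(u')² + c∫u² ≥ ∫(u')² + ∫u² = ||u||_{H^1}², i.e. α = 1 works. No larger α is possible: a(u,u) ≥ α||u||_{H^1}² means (1−α)∫(u')² ≥ (α−c)∫u², and for the modes u_n = sin(nπ(x−x₀)/L) (x₀ the left endpoint) one has ∫u_n²/∫(u_n')² = (L/(nπ))² → 0, so a(u_n,u_n)/||u_n||_{H^1}² → 1. Hence the optimal constant is α = 1.
Therefore α = 1.


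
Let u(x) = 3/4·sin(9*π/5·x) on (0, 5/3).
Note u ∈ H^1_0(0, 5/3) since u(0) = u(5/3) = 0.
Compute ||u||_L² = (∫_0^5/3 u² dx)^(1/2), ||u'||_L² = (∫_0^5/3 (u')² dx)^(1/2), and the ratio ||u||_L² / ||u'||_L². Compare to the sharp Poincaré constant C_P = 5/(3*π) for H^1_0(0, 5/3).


||u||_L² / ||u'||_L² = 5/(9*π) < C_P = 5/(3*π).

u(x) = 3/4·sin(9*π/5·x), so u'(x) = 27*π*cos(9*π*x/5)/20.
Writing u(x) = A·sin(kπx/L) with A = 3/4 and k = 3, use ∫_0^L sin²(kπx/L) dx = L/2 and ∫_0^L cos²(kπx/L) dx = L/2.
u² = 9/16·sin²(9*π/5·x) and (u')² = 729*π^2/400·cos²(9*π/5·x), and each of sin², cos² integrates to L/2 = 5/6 over (0, 5/3).
∫_0^5/3 u² dx = 15/32, so ||u||_L² = sqrt(30)/8.
∫_0^5/3 (u')² dx = 243*π^2/160, so ||u'||_L² = 9*sqrt(30)*π/40.
Ratio ||u||_L² / ||u'||_L² = 5/(9*π).
Sharp Poincaré constant on H^1_0(0, 5/3) is C_P = L/π = 5/(3*π), achieved by sin(3*π/5·x).
This is the k = 3 harmonic; the ratio L/(kπ) is strictly less than C_P = L/π, consistent with the sharp inequality ||u||_L² ≤ C_P ||u'||_L².


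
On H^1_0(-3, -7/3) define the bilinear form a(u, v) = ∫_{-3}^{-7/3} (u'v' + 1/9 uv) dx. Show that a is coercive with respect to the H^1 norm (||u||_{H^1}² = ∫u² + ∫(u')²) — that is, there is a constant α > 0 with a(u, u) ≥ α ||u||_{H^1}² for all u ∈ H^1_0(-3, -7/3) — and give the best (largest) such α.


α = (4 + 81*π^2)/(9*(4 + 9*π^2))

Coercivity of a(·,·) on H^1_0(-3, -7/3) means a(u, u) ≥ α ||u||_{H^1}² for every u ∈ H^1_0.
The interval has length L = 2/3, and Poincaré/coercivity depend only on L. Here a(u, u) = ∫(u')² + (1/9)·∫u².
Here 0 < c = 1/9 < 1. The condition a(u,u) ≥ α||u||_{H^1}² reads (1−α)∫(u')² ≥ (α−c)∫u². Any admissible α is ≤ 1 (rapidly oscillating u have ∫u²/∫(u')² → 0), and α = 1 would force 0 ≥ (1−c)∫u², impossible since c < 1; so 1−α > 0. By the sharp Poincaré inequality on H^1_0 of an interval of length L, ∫(u')² ≥ (π/L)²∫u² with equality for the first sine mode sin(π(x−x₀)/L) (x₀ the left endpoint), so the inequality holds for all u iff (1−α)(π/L)² ≥ α − c, i.e. α ≤ ((π/L)² + c)/((π/L)² + 1) = (1 + c(L/π)²)/(1 + (L/π)²). With (π/L)² = 9*π^2/4 and c = 1/9, the largest admissible constant is α = ((π/L)² + c)/((π/L)² + 1).
Simplifying, α = (4 + 81*π^2)/(9*(4 + 9*π^2)).


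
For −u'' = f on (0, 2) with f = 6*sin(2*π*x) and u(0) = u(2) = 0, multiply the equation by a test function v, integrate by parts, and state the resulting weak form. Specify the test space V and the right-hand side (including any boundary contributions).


V = H^1_0(0, 2) (so v(0) = v(2) = 0); weak form: ∫_0^2 u'v' dx = ∫_0^2 (6*sin(2*π*x)) v dx for all v ∈ V.

Multiply both sides by a test function v and integrate from 0 to 2:
  ∫_0^2 −u''(x) v(x) dx = ∫_0^2 f(x) v(x) dx.
Integrate the LHS by parts once:
  ∫_0^2 −u'' v dx = −[u'(x) v(x)]_0^2 + ∫_0^2 u'(x) v'(x) dx.
Thus ∫_0^2 u'(x) v'(x) dx = ∫_0^2 f(x) v(x) dx + [u'(x) v(x)]_0^2.
Choose V so that boundary terms are either known or forced to vanish.
u is Dirichlet: u(0) = u(2) = 0. Let V = H^1_0(0, 2); then v(0) = v(2) = 0, and [u' v]_0^2 = 0.
Weak formulation: find u (satisfying any essential BC) such that ∫_0^2 u'(x) v'(x) dx = ∫_0^2 f v dx for all v ∈ V.
Substituting f(x) = 6*sin(2*π*x), the right-hand side is ∫_0^2 (6*sin(2*π*x)) v dx.


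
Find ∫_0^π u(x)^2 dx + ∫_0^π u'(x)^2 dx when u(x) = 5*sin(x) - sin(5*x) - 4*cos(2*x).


||u||_{H^1(0,π)}^2 = 3200/21 + 78*π

u'(x) = 8*sin(2*x) + 5*cos(x) - 5*cos(5*x).
Expand u² and (u')² and integrate term by term on (0, π), using: for integers n ≥ 1, ∫_0^π sin²(nx) dx = ∫_0^π cos²(nx) dx = π/2; for n ≠ n', ∫_0^π sin(nx)sin(n'x) dx = ∫_0^π cos(nx)cos(n'x) dx = 0; and by product-to-sum, ∫_0^π sin(nx)cos(n'x) dx = ½∫_0^π [sin((n+n')x) + sin((n−n')x)] dx, which is 0 when n+n' is even and 2n/(n²−n'²) when n+n' is odd (it need not vanish on (0, π)).
  u² squared terms: (-1)²·∫sin(5x)² dx = 1·π/2 = π/2;  (-4)²·∫cos(2x)² dx = 16·π/2 = 8*π;  (5)²·∫sin(x)² dx = 25·π/2 = 25*π/2.
  u² cross terms: 2·(-1)·(-4)·∫sin(5x)·cos(2x) dx = 8·(10/21) = 80/21;  2·(-1)·(5)·∫sin(5x)·sin(x) dx = -10·(0) = 0;  2·(-4)·(5)·∫cos(2x)·sin(x) dx = -40·(-2/3) = 80/3.
  So ∫_0^π u² dx = π/2 + 8*π + 25*π/2 + 80/21 + 0 + 80/3 = 640/21 + 21*π.
  (u')² squared terms: (-5)²·∫cos(5x)² dx = 25·π/2 = 25*π/2;  (5)²·∫cos(x)² dx = 25·π/2 = 25*π/2;  (8)²·∫sin(2x)² dx = 64·π/2 = 32*π.
  (u')² cross terms: 2·(-5)·(5)·∫cos(5x)·cos(x) dx = -50·(0) = 0;  2·(-5)·(8)·∫cos(5x)·sin(2x) dx = -80·(-4/21) = 320/21;  2·(5)·(8)·∫cos(x)·sin(2x) dx = 80·(4/3) = 320/3.
  So ∫_0^π (u')² dx = 25*π/2 + 25*π/2 + 32*π + 0 + 320/21 + 320/3 = 2560/21 + 57*π.
||u||_{H^1}^2 = (640/21 + 21*π) + (2560/21 + 57*π) = 3200/21 + 78*π.


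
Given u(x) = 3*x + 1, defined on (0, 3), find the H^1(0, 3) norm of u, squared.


||u||_{H^1}^2 = 138

The H^1 norm (squared) on an interval (0, L) is
  ||u||_{H^1}^2 = ∫_0^L u(x)^2 dx + ∫_0^L u'(x)^2 dx.
Compute u'(x) = 3.
Then u(x)^2 = 9*x**2 + 6*x + 1 and u'(x)^2 = 9.
Integrate each monomial from 0 to 3 using ∫_0^3 c·x^n dx = c·3^(n+1)/(n+1):
  ∫_0^3 u(x)^2 dx = ∫_0^3 (9*x^2 + 6*x + 1) dx. Term by term:
    ∫_0^3 9*x^2 dx = 81;  ∫_0^3 6*x dx = 27;  ∫_0^3 1 dx = 3.
  Sum: 81 + 27 + 3 = 111.
  ∫_0^3 u'(x)^2 dx = ∫_0^3 (9) dx. Term by term:
    ∫_0^3 9 dx = 27.
Adding: ||u||_{H^1}^2 = 111 + 27 = 138.


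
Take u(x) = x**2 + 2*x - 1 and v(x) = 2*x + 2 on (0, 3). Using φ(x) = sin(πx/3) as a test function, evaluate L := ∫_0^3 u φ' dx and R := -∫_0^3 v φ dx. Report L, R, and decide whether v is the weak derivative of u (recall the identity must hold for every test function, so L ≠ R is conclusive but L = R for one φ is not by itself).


LHS = -30/π, RHS = -30/π. Yes, v = u' weakly.

u(x) = x**2 + 2*x - 1, classical derivative u'(x) = 2*x + 2.
φ(x) = sin(πx/3), so φ'(x) = π*cos(π*x/3)/3.
Note φ(0) = φ(3) = 0, so the boundary term u·φ vanishes.
LHS = ∫_0^3 u(x) φ'(x) dx = ∫_0^3 (π*x^2*cos(π*x/3)/3 + 2*π*x*cos(π*x/3)/3 - π*cos(π*x/3)/3) dx. Term by term:
  ∫_0^3 -π*cos(π*x/3)/3 dx = 0;  ∫_0^3 π*x^2*cos(π*x/3)/3 dx = -18/π;  ∫_0^3 2*π*x*cos(π*x/3)/3 dx = -12/π.
Sum: 0 − 18/π − 12/π = -30/π.
So LHS = -30/π.
∫_0^3 v(x) φ(x) dx = ∫_0^3 (2*x*sin(π*x/3) + 2*sin(π*x/3)) dx. Term by term:
  ∫_0^3 2*sin(π*x/3) dx = 12/π;  ∫_0^3 2*x*sin(π*x/3) dx = 18/π.
Sum: 12/π + 18/π = 30/π.
So RHS = -∫_0^3 v(x) φ(x) dx = -30/π.
LHS = RHS, so the identity holds for this test φ.
Moreover u is smooth here and v(x) = u'(x) = 2*x + 2 pointwise, so the identity holds for every test function. Hence v is the weak derivative of u.


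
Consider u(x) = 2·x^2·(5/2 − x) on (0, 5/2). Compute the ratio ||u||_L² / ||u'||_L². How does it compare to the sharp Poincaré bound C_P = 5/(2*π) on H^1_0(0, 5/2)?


||u||_L² / ||u'||_L² = 5*sqrt(14)/28 < C_P = 5/(2*π).

u(x) = 2·x^2·(5/2 − x), so u'(x) = 2*x*(5 - 3*x).
u(x) = 2·x^2·(5/2 − x) vanishes at x = 0 and x = 5/2, so u ∈ H^1_0(0, 5/2). Differentiate via the product rule and integrate the resulting polynomials term by term.
  ∫_0^5/2 u² dx = ∫_0^5/2 (4*x^6 - 20*x^5 + 25*x^4) dx. Term by term:
    ∫_0^5/2 4*x^6 dx = 78125/224;  ∫_0^5/2 -20*x^5 dx = -78125/96;  ∫_0^5/2 25*x^4 dx = 15625/32.
  Sum: 78125/224 − 78125/96 + 15625/32 = 15625/672.
  ∫_0^5/2 (u')² dx = ∫_0^5/2 (36*x^4 - 120*x^3 + 100*x^2) dx. Term by term:
    ∫_0^5/2 36*x^4 dx = 5625/8;  ∫_0^5/2 -120*x^3 dx = -9375/8;  ∫_0^5/2 100*x^2 dx = 3125/6.
  Sum: 5625/8 − 9375/8 + 3125/6 = 625/12.
∫_0^5/2 u² dx = 15625/672, so ||u||_L² = 125*sqrt(42)/168.
∫_0^5/2 (u')² dx = 625/12, so ||u'||_L² = 25*sqrt(3)/6.
Ratio ||u||_L² / ||u'||_L² = 5*sqrt(14)/28.
Sharp Poincaré constant on H^1_0(0, 5/2) is C_P = L/π = 5/(2*π), achieved by sin(2*π/5·x).
A polynomial bump cannot attain the sharp Poincaré constant (only the first sine eigenfunction does), so the ratio is strictly less than C_P, consistent with ||u||_L² ≤ C_P ||u'||_L².


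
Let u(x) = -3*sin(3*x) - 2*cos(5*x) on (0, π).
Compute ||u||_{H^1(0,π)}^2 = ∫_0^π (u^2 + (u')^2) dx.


||u||_{H^1(0,π)}^2 = 97*π

u'(x) = 10*sin(5*x) - 9*cos(3*x).
Expand u² and (u')² and integrate term by term on (0, π), using: for integers n ≥ 1, ∫_0^π sin²(nx) dx = ∫_0^π cos²(nx) dx = π/2; for n ≠ n', ∫_0^π sin(nx)sin(n'x) dx = ∫_0^π cos(nx)cos(n'x) dx = 0; and by product-to-sum, ∫_0^π sin(nx)cos(n'x) dx = ½∫_0^π [sin((n+n')x) + sin((n−n')x)] dx, which is 0 when n+n' is even and 2n/(n²−n'²) when n+n' is odd (it need not vanish on (0, π)).
  u² squared terms: (-3)²·∫sin(3x)² dx = 9·π/2 = 9*π/2;  (-2)²·∫cos(5x)² dx = 4·π/2 = 2*π.
  u² cross terms: 2·(-3)·(-2)·∫sin(3x)·cos(5x) dx = 12·(0) = 0.
  So ∫_0^π u² dx = 9*π/2 + 2*π + 0 = 13*π/2.
  (u')² squared terms: (-9)²·∫cos(3x)² dx = 81·π/2 = 81*π/2;  (10)²·∫sin(5x)² dx = 100·π/2 = 50*π.
  (u')² cross terms: 2·(-9)·(10)·∫cos(3x)·sin(5x) dx = -180·(0) = 0.
  So ∫_0^π (u')² dx = 81*π/2 + 50*π + 0 = 181*π/2.
||u||_{H^1}^2 = (13*π/2) + (181*π/2) = 97*π.


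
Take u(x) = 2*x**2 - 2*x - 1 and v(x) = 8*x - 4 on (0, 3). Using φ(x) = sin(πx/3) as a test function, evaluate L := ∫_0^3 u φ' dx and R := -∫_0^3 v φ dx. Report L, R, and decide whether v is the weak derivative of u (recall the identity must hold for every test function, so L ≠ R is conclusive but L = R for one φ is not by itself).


LHS = -24/π, RHS = -48/π. No, v is not the weak derivative of u.

u(x) = 2*x**2 - 2*x - 1, classical derivative u'(x) = 4*x - 2.
φ(x) = sin(πx/3), so φ'(x) = π*cos(π*x/3)/3.
Note φ(0) = φ(3) = 0, so the boundary term u·φ vanishes.
LHS = ∫_0^3 u(x) φ'(x) dx = ∫_0^3 (2*π*x^2*cos(π*x/3)/3 - 2*π*x*cos(π*x/3)/3 - π*cos(π*x/3)/3) dx. Term by term:
  ∫_0^3 -π*cos(π*x/3)/3 dx = 0;  ∫_0^3 -2*π*x*cos(π*x/3)/3 dx = 12/π;  ∫_0^3 2*π*x^2*cos(π*x/3)/3 dx = -36/π.
Sum: 0 + 12/π − 36/π = -24/π.
So LHS = -24/π.
∫_0^3 v(x) φ(x) dx = ∫_0^3 (8*x*sin(π*x/3) - 4*sin(π*x/3)) dx. Term by term:
  ∫_0^3 -4*sin(π*x/3) dx = -24/π;  ∫_0^3 8*x*sin(π*x/3) dx = 72/π.
Sum: -24/π + 72/π = 48/π.
So RHS = -∫_0^3 v(x) φ(x) dx = -48/π.
LHS − RHS = 24/π ≠ 0, so the identity fails.
(For a valid weak derivative the identity must hold for EVERY test function, in particular this one. The failure shows v is NOT the weak derivative of u.)
Correct weak derivative would be u'(x) = 4*x - 2.


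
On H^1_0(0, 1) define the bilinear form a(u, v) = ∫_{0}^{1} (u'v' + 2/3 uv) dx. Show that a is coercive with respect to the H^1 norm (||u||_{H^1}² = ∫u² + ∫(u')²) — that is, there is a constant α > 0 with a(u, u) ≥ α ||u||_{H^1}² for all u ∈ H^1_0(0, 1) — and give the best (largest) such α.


α = (2/3 + π^2)/(1 + π^2)

Coercivity of a(·,·) on H^1_0(0, 1) means a(u, u) ≥ α ||u||_{H^1}² for every u ∈ H^1_0.
The interval has length L = 1, and Poincaré/coercivity depend only on L. Here a(u, u) = ∫(u')² + (2/3)·∫u².
Here 0 < c = 2/3 < 1. The condition a(u,u) ≥ α||u||_{H^1}² reads (1−α)∫(u')² ≥ (α−c)∫u². Any admissible α is ≤ 1 (rapidly oscillating u have ∫u²/∫(u')² → 0), and α = 1 would force 0 ≥ (1−c)∫u², impossible since c < 1; so 1−α > 0. By the sharp Poincaré inequality on H^1_0 of an interval of length L, ∫(u')² ≥ (π/L)²∫u² with equality for the first sine mode sin(π(x−x₀)/L) (x₀ the left endpoint), so the inequality holds for all u iff (1−α)(π/L)² ≥ α − c, i.e. α ≤ ((π/L)² + c)/((π/L)² + 1) = (1 + c(L/π)²)/(1 + (L/π)²). With (π/L)² = π^2 and c = 2/3, the largest admissible constant is α = ((π/L)² + c)/((π/L)² + 1).
Simplifying, α = (2/3 + π^2)/(1 + π^2).


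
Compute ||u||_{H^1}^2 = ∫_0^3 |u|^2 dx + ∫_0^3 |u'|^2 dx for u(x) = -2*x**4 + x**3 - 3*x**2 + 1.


||u||_{H^1}^2 = 27894

The H^1 norm (squared) on an interval (0, L) is
  ||u||_{H^1}^2 = ∫_0^L u(x)^2 dx + ∫_0^L u'(x)^2 dx.
Compute u'(x) = -8*x**3 + 3*x**2 - 6*x.
Then u(x)^2 = 4*x**8 - 4*x**7 + 13*x**6 - 6*x**5 + 5*x**4 + 2*x**3 - 6*x**2 + 1 and u'(x)^2 = 64*x**6 - 48*x**5 + 105*x**4 - 36*x**3 + 36*x**2.
Integrate each monomial from 0 to 3 using ∫_0^3 c·x^n dx = c·3^(n+1)/(n+1):
  ∫_0^3 u(x)^2 dx = ∫_0^3 (4*x^8 - 4*x^7 + 13*x^6 - 6*x^5 + 5*x^4 + 2*x^3 - 6*x^2 + 1) dx. Term by term:
    ∫_0^3 4*x^8 dx = 8748;  ∫_0^3 -4*x^7 dx = -6561/2;  ∫_0^3 13*x^6 dx = 28431/7;
    ∫_0^3 -6*x^5 dx = -729;  ∫_0^3 5*x^4 dx = 243;  ∫_0^3 2*x^3 dx = 81/2;
    ∫_0^3 -6*x^2 dx = -54;  ∫_0^3 1 dx = 3.
  Sum: 8748 − 6561/2 + 28431/7 − 729 + 243 + 81/2 − 54 + 3 = 63228/7.
  ∫_0^3 u'(x)^2 dx = ∫_0^3 (64*x^6 - 48*x^5 + 105*x^4 - 36*x^3 + 36*x^2) dx. Term by term:
    ∫_0^3 64*x^6 dx = 139968/7;  ∫_0^3 -48*x^5 dx = -5832;  ∫_0^3 105*x^4 dx = 5103;
    ∫_0^3 -36*x^3 dx = -729;  ∫_0^3 36*x^2 dx = 324.
  Sum: 139968/7 − 5832 + 5103 − 729 + 324 = 132030/7.
Adding: ||u||_{H^1}^2 = 63228/7 + 132030/7 = 27894.


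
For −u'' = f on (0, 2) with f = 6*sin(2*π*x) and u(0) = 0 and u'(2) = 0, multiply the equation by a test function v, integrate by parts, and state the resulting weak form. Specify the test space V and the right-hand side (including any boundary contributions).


V = {v ∈ H^1(0, 2) : v(0) = 0} (test functions vanish at x = 0 where u is specified); weak form: ∫_0^2 u'v' dx = ∫_0^2 (6*sin(2*π*x)) v dx for all v ∈ V.

Multiply both sides by a test function v and integrate from 0 to 2:
  ∫_0^2 −u''(x) v(x) dx = ∫_0^2 f(x) v(x) dx.
Integrate the LHS by parts once:
  ∫_0^2 −u'' v dx = −[u'(x) v(x)]_0^2 + ∫_0^2 u'(x) v'(x) dx.
Thus ∫_0^2 u'(x) v'(x) dx = ∫_0^2 f(x) v(x) dx + [u'(x) v(x)]_0^2.
Choose V so that boundary terms are either known or forced to vanish.
Mixed BC: u(0) = 0 (Dirichlet) and u'(2) = 0 (Neumann). Define V = {v ∈ H^1(0, 2) : v(0) = 0}. Then [u' v]_0^2 = u'(2)·v(2) − u'(0)·0 = 0.
Weak formulation: find u (satisfying any essential BC) such that ∫_0^2 u'(x) v'(x) dx = ∫_0^2 f v dx for all v ∈ V (Dirichlet at 0 absorbed into V; the Neumann datum at x = 2 is zero, so no boundary term remains).
Substituting f(x) = 6*sin(2*π*x), the right-hand side is ∫_0^2 (6*sin(2*π*x)) v dx.


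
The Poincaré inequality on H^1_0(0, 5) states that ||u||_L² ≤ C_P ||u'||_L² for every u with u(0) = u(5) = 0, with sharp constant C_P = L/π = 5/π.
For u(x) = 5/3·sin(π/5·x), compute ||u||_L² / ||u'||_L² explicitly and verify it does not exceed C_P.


||u||_L² / ||u'||_L² = 5/π = C_P.

u(x) = 5/3·sin(π/5·x), so u'(x) = π*cos(π*x/5)/3.
Writing u(x) = A·sin(kπx/L) with A = 5/3 and k = 1, use ∫_0^L sin²(kπx/L) dx = L/2 and ∫_0^L cos²(kπx/L) dx = L/2.
u² = 25/9·sin²(π/5·x) and (u')² = π^2/9·cos²(π/5·x), and each of sin², cos² integrates to L/2 = 5/2 over (0, 5).
∫_0^5 u² dx = 125/18, so ||u||_L² = 5*sqrt(10)/6.
∫_0^5 (u')² dx = 5*π^2/18, so ||u'||_L² = sqrt(10)*π/6.
Ratio ||u||_L² / ||u'||_L² = 5/π.
Sharp Poincaré constant on H^1_0(0, 5) is C_P = L/π = 5/π, achieved by sin(π/5·x).
This is the k = 1 eigenfunction (up to amplitude), so the ratio equals the sharp Poincaré constant exactly.


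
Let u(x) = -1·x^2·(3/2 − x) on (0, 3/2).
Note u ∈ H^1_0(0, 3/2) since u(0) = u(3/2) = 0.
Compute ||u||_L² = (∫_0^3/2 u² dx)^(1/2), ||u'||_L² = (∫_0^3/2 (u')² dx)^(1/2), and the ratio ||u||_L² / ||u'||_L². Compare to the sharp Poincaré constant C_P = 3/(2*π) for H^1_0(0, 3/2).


||u||_L² / ||u'||_L² = 3*sqrt(14)/28 < C_P = 3/(2*π).

u(x) = -1·x^2·(3/2 − x), so u'(x) = 3*x*(x - 1).
u(x) = -1·x^2·(3/2 − x) vanishes at x = 0 and x = 3/2, so u ∈ H^1_0(0, 3/2). Differentiate via the product rule and integrate the resulting polynomials term by term.
  ∫_0^3/2 u² dx = ∫_0^3/2 (x^6 - 3*x^5 + 9*x^4/4) dx. Term by term:
    ∫_0^3/2 x^6 dx = 2187/896;  ∫_0^3/2 -3*x^5 dx = -729/128;  ∫_0^3/2 9*x^4/4 dx = 2187/640.
  Sum: 2187/896 − 729/128 + 2187/640 = 729/4480.
  ∫_0^3/2 (u')² dx = ∫_0^3/2 (9*x^4 - 18*x^3 + 9*x^2) dx. Term by term:
    ∫_0^3/2 9*x^4 dx = 2187/160;  ∫_0^3/2 -18*x^3 dx = -729/32;  ∫_0^3/2 9*x^2 dx = 81/8.
  Sum: 2187/160 − 729/32 + 81/8 = 81/80.
∫_0^3/2 u² dx = 729/4480, so ||u||_L² = 27*sqrt(70)/560.
∫_0^3/2 (u')² dx = 81/80, so ||u'||_L² = 9*sqrt(5)/20.
Ratio ||u||_L² / ||u'||_L² = 3*sqrt(14)/28.
Sharp Poincaré constant on H^1_0(0, 3/2) is C_P = L/π = 3/(2*π), achieved by sin(2*π/3·x).
A polynomial bump cannot attain the sharp Poincaré constant (only the first sine eigenfunction does), so the ratio is strictly less than C_P, consistent with ||u||_L² ≤ C_P ||u'||_L².


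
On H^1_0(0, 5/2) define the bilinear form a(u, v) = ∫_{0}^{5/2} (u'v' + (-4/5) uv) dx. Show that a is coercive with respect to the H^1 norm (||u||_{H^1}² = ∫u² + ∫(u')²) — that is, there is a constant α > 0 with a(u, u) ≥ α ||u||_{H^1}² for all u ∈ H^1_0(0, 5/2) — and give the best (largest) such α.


α = 4*(-5 + π^2)/(25 + 4*π^2)

Coercivity of a(·,·) on H^1_0(0, 5/2) means a(u, u) ≥ α ||u||_{H^1}² for every u ∈ H^1_0.
The interval has length L = 5/2, and Poincaré/coercivity depend only on L. Here a(u, u) = ∫(u')² + (-4/5)·∫u².
Here c = -4/5 < 0 with |c| < (π/L)² = 4*π^2/25, so coercivity still holds. The condition a(u,u) ≥ α||u||_{H^1}² reads (1−α)∫(u')² ≥ (α−c)∫u². Any admissible α is ≤ 1 (rapidly oscillating u have ∫u²/∫(u')² → 0), and α = 1 would force 0 ≥ (1−c)∫u², impossible since c < 1; so 1−α > 0. By the sharp Poincaré inequality on H^1_0 of an interval of length L, ∫(u')² ≥ (π/L)²∫u² with equality for the first sine mode sin(π(x−x₀)/L) (x₀ the left endpoint), so the inequality holds for all u iff (1−α)(π/L)² ≥ α − c, i.e. α ≤ ((π/L)² + c)/((π/L)² + 1) = (1 + c(L/π)²)/(1 + (L/π)²). (Direct route, valid since c ≤ 0: Poincaré gives c∫u² ≥ c(L/π)²∫(u')², so a(u,u) ≥ (1 + c(L/π)²)∫(u')², while ||u||_{H^1}² ≤ (1 + (L/π)²)∫(u')²; dividing yields the same α.) With (π/L)² = 4*π^2/25 and c = -4/5, the largest admissible constant is α = ((π/L)² + c)/((π/L)² + 1).
Simplifying, α = 4*(-5 + π^2)/(25 + 4*π^2).


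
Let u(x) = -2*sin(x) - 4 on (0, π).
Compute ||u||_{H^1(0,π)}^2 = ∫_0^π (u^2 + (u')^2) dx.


||u||_{H^1(0,π)}^2 = 32 + 20*π

u'(x) = -2*cos(x).
Expand u² and (u')² and integrate term by term on (0, π), using: for integers n ≥ 1, ∫_0^π sin²(nx) dx = ∫_0^π cos²(nx) dx = π/2; for n ≠ n', ∫_0^π sin(nx)sin(n'x) dx = ∫_0^π cos(nx)cos(n'x) dx = 0; and by product-to-sum, ∫_0^π sin(nx)cos(n'x) dx = ½∫_0^π [sin((n+n')x) + sin((n−n')x)] dx, which is 0 when n+n' is even and 2n/(n²−n'²) when n+n' is odd (it need not vanish on (0, π)). For the constant mode: ∫_0^π 1 dx = π, ∫_0^π cos(nx) dx = 0, ∫_0^π sin(nx) dx = (1−(−1)^n)/n.
  u² squared terms: (-4)²·∫1 dx = 16·π = 16*π;  (-2)²·∫sin(x)² dx = 4·π/2 = 2*π.
  u² cross terms: 2·(-4)·(-2)·∫1·sin(x) dx = 16·(2) = 32.
  So ∫_0^π u² dx = 16*π + 2*π + 32 = 32 + 18*π.
  (u')² squared terms: (-2)²·∫cos(x)² dx = 4·π/2 = 2*π.
  So ∫_0^π (u')² dx = 2*π.
||u||_{H^1}^2 = (32 + 18*π) + (2*π) = 32 + 20*π.


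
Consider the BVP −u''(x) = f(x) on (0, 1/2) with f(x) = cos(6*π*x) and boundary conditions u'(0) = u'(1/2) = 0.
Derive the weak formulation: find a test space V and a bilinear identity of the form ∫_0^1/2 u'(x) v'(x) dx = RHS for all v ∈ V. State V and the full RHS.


V = H^1(0, 1/2) (no boundary constraint on v; u is determined up to an additive constant); weak form: ∫_0^1/2 u'v' dx = ∫_0^1/2 (cos(6*π*x)) v dx for all v ∈ V.

Multiply both sides by a test function v and integrate from 0 to 1/2:
  ∫_0^1/2 −u''(x) v(x) dx = ∫_0^1/2 f(x) v(x) dx.
Integrate the LHS by parts once:
  ∫_0^1/2 −u'' v dx = −[u'(x) v(x)]_0^1/2 + ∫_0^1/2 u'(x) v'(x) dx.
Thus ∫_0^1/2 u'(x) v'(x) dx = ∫_0^1/2 f(x) v(x) dx + [u'(x) v(x)]_0^1/2.
Choose V so that boundary terms are either known or forced to vanish.
u has homogeneous Neumann: u'(0) = u'(1/2) = 0. So [u' v]_0^1/2 = 0·v(1/2) − 0·v(0) = 0 for any v; take V = H^1(0, 1/2).
Weak formulation: find u (satisfying any essential BC) such that ∫_0^1/2 u'(x) v'(x) dx = ∫_0^1/2 f v dx for all v ∈ V (homogeneous Neumann, so boundary terms vanish).
Substituting f(x) = cos(6*π*x), the right-hand side is ∫_0^1/2 (cos(6*π*x)) v dx.
Compatibility check (pure Neumann): taking v ≡ 1 ∈ V gives 0 = ∫_0^1/2 f dx + (0) − (0), i.e. ∫_0^1/2 f dx must equal u'(0) − u'(1/2) = 0. Indeed ∫_0^1/2 (cos(6*π*x)) dx = 0, so the data are compatible. The solution is then unique only up to an additive constant (fix it e.g. by requiring ∫_0^1/2 u dx = 0).


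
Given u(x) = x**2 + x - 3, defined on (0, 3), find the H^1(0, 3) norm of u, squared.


||u||_{H^1}^2 = 1011/10

The H^1 norm (squared) on an interval (0, L) is
  ||u||_{H^1}^2 = ∫_0^L u(x)^2 dx + ∫_0^L u'(x)^2 dx.
Compute u'(x) = 2*x + 1.
Then u(x)^2 = x**4 + 2*x**3 - 5*x**2 - 6*x + 9 and u'(x)^2 = 4*x**2 + 4*x + 1.
Integrate each monomial from 0 to 3 using ∫_0^3 c·x^n dx = c·3^(n+1)/(n+1):
  ∫_0^3 u(x)^2 dx = ∫_0^3 (x^4 + 2*x^3 - 5*x^2 - 6*x + 9) dx. Term by term:
    ∫_0^3 x^4 dx = 243/5;  ∫_0^3 2*x^3 dx = 81/2;  ∫_0^3 -5*x^2 dx = -45;
    ∫_0^3 -6*x dx = -27;  ∫_0^3 9 dx = 27.
  Sum: 243/5 + 81/2 − 45 − 27 + 27 = 441/10.
  ∫_0^3 u'(x)^2 dx = ∫_0^3 (4*x^2 + 4*x + 1) dx. Term by term:
    ∫_0^3 4*x^2 dx = 36;  ∫_0^3 4*x dx = 18;  ∫_0^3 1 dx = 3.
  Sum: 36 + 18 + 3 = 57.
Adding: ||u||_{H^1}^2 = 441/10 + 57 = 1011/10.


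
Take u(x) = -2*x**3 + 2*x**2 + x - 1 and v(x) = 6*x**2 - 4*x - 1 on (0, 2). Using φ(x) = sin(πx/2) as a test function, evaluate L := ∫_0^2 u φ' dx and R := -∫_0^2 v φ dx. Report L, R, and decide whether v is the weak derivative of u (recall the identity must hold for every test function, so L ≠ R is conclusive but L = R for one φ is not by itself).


LHS = -192/π^3 + 28/π, RHS = -28/π + 192/π^3. No, v is not the weak derivative of u.

u(x) = -2*x**3 + 2*x**2 + x - 1, classical derivative u'(x) = -6*x**2 + 4*x + 1.
φ(x) = sin(πx/2), so φ'(x) = π*cos(π*x/2)/2.
Note φ(0) = φ(2) = 0, so the boundary term u·φ vanishes.
LHS = ∫_0^2 u(x) φ'(x) dx = ∫_0^2 (-π*x^3*cos(π*x/2) + π*x^2*cos(π*x/2) + π*x*cos(π*x/2)/2 - π*cos(π*x/2)/2) dx. Term by term:
  ∫_0^2 -π*cos(π*x/2)/2 dx = 0;  ∫_0^2 π*x^2*cos(π*x/2) dx = -16/π;  ∫_0^2 π*x*cos(π*x/2)/2 dx = -4/π;
  ∫_0^2 -π*x^3*cos(π*x/2) dx = -192/π^3 + 48/π.
Sum: 0 − 16/π − 4/π + -192/π^3 + 48/π = -192/π^3 + 28/π.
So LHS = -192/π^3 + 28/π.
∫_0^2 v(x) φ(x) dx = ∫_0^2 (6*x^2*sin(π*x/2) - 4*x*sin(π*x/2) - sin(π*x/2)) dx. Term by term:
  ∫_0^2 -sin(π*x/2) dx = -4/π;  ∫_0^2 -4*x*sin(π*x/2) dx = -16/π;  ∫_0^2 6*x^2*sin(π*x/2) dx = -192/π^3 + 48/π.
Sum: -4/π − 16/π + -192/π^3 + 48/π = -192/π^3 + 28/π.
So RHS = -∫_0^2 v(x) φ(x) dx = -28/π + 192/π^3.
LHS − RHS = -384/π^3 + 56/π ≠ 0, so the identity fails.
(For a valid weak derivative the identity must hold for EVERY test function, in particular this one. The failure shows v is NOT the weak derivative of u.)
Correct weak derivative would be u'(x) = -6*x**2 + 4*x + 1.


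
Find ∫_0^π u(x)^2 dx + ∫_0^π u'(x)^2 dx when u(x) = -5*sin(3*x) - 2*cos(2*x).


||u||_{H^1(0,π)}^2 = 120 + 135*π

u'(x) = 4*sin(2*x) - 15*cos(3*x).
Expand u² and (u')² and integrate term by term on (0, π), using: for integers n ≥ 1, ∫_0^π sin²(nx) dx = ∫_0^π cos²(nx) dx = π/2; for n ≠ n', ∫_0^π sin(nx)sin(n'x) dx = ∫_0^π cos(nx)cos(n'x) dx = 0; and by product-to-sum, ∫_0^π sin(nx)cos(n'x) dx = ½∫_0^π [sin((n+n')x) + sin((n−n')x)] dx, which is 0 when n+n' is even and 2n/(n²−n'²) when n+n' is odd (it need not vanish on (0, π)).
  u² squared terms: (-5)²·∫sin(3x)² dx = 25·π/2 = 25*π/2;  (-2)²·∫cos(2x)² dx = 4·π/2 = 2*π.
  u² cross terms: 2·(-5)·(-2)·∫sin(3x)·cos(2x) dx = 20·(6/5) = 24.
  So ∫_0^π u² dx = 25*π/2 + 2*π + 24 = 24 + 29*π/2.
  (u')² squared terms: (-15)²·∫cos(3x)² dx = 225·π/2 = 225*π/2;  (4)²·∫sin(2x)² dx = 16·π/2 = 8*π.
  (u')² cross terms: 2·(-15)·(4)·∫cos(3x)·sin(2x) dx = -120·(-4/5) = 96.
  So ∫_0^π (u')² dx = 225*π/2 + 8*π + 96 = 96 + 241*π/2.
||u||_{H^1}^2 = (24 + 29*π/2) + (96 + 241*π/2) = 120 + 135*π.


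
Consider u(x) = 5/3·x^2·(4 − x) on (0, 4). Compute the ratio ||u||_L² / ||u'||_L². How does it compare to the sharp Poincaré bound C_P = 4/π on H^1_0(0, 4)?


||u||_L² / ||u'||_L² = 2*sqrt(14)/7 < C_P = 4/π.

u(x) = 5/3·x^2·(4 − x), so u'(x) = 5*x*(8 - 3*x)/3.
u(x) = 5/3·x^2·(4 − x) vanishes at x = 0 and x = 4, so u ∈ H^1_0(0, 4). Differentiate via the product rule and integrate the resulting polynomials term by term.
  ∫_0^4 u² dx = ∫_0^4 (25*x^6/9 - 200*x^5/9 + 400*x^4/9) dx. Term by term:
    ∫_0^4 25*x^6/9 dx = 409600/63;  ∫_0^4 -200*x^5/9 dx = -409600/27;  ∫_0^4 400*x^4/9 dx = 81920/9.
  Sum: 409600/63 − 409600/27 + 81920/9 = 81920/189.
  ∫_0^4 (u')² dx = ∫_0^4 (25*x^4 - 400*x^3/3 + 1600*x^2/9) dx. Term by term:
    ∫_0^4 25*x^4 dx = 5120;  ∫_0^4 -400*x^3/3 dx = -25600/3;  ∫_0^4 1600*x^2/9 dx = 102400/27.
  Sum: 5120 − 25600/3 + 102400/27 = 10240/27.
∫_0^4 u² dx = 81920/189, so ||u||_L² = 128*sqrt(105)/63.
∫_0^4 (u')² dx = 10240/27, so ||u'||_L² = 32*sqrt(30)/9.
Ratio ||u||_L² / ||u'||_L² = 2*sqrt(14)/7.
Sharp Poincaré constant on H^1_0(0, 4) is C_P = L/π = 4/π, achieved by sin(π/4·x).
A polynomial bump cannot attain the sharp Poincaré constant (only the first sine eigenfunction does), so the ratio is strictly less than C_P, consistent with ||u||_L² ≤ C_P ||u'||_L².


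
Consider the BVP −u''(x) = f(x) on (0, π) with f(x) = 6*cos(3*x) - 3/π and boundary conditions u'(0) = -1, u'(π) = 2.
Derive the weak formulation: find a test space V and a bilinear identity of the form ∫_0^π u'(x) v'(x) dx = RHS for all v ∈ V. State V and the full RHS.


V = H^1(0, π) (v unrestricted at boundary; u is determined up to an additive constant); weak form: ∫_0^π u'v' dx = ∫_0^π (6*cos(3*x) - 3/π) v dx + 2·v(π) + v(0) for all v ∈ V.

Multiply both sides by a test function v and integrate from 0 to π:
  ∫_0^π −u''(x) v(x) dx = ∫_0^π f(x) v(x) dx.
Integrate the LHS by parts once:
  ∫_0^π −u'' v dx = −[u'(x) v(x)]_0^π + ∫_0^π u'(x) v'(x) dx.
Thus ∫_0^π u'(x) v'(x) dx = ∫_0^π f(x) v(x) dx + [u'(x) v(x)]_0^π.
Choose V so that boundary terms are either known or forced to vanish.
u has inhomogeneous Neumann u'(0) = -1, u'(π) = 2. [u' v]_0^π = (2)·v(π) − (-1)·v(0) = 2·v(π) + v(0). Take V = H^1(0, π); boundary term becomes part of RHS.
Weak formulation: find u (satisfying any essential BC) such that ∫_0^π u'(x) v'(x) dx = ∫_0^π f v dx + 2·v(π) + v(0) for all v ∈ V (Neumann data are natural BCs: they enter the RHS as boundary terms).
Substituting f(x) = 6*cos(3*x) - 3/π, the right-hand side is ∫_0^π (6*cos(3*x) - 3/π) v dx + 2·v(π) + v(0).
Compatibility check (pure Neumann): taking v ≡ 1 ∈ V gives 0 = ∫_0^π f dx + (2) − (-1), i.e. ∫_0^π f dx must equal u'(0) − u'(π) = -3. Indeed ∫_0^π (6*cos(3*x) - 3/π) dx = -3, so the data are compatible. The solution is then unique only up to an additive constant (fix it e.g. by requiring ∫_0^π u dx = 0).


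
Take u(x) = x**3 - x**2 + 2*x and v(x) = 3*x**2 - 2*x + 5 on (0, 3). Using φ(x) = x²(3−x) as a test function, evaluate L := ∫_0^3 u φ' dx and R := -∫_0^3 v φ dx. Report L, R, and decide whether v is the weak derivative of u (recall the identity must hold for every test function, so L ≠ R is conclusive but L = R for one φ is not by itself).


LHS = -621/10, RHS = -1647/20. No, v is not the weak derivative of u.

u(x) = x**3 - x**2 + 2*x, classical derivative u'(x) = 3*x**2 - 2*x + 2.
φ(x) = x²(3−x), so φ'(x) = 3*x*(2 - x).
Note φ(0) = φ(3) = 0, so the boundary term u·φ vanishes.
LHS = ∫_0^3 u(x) φ'(x) dx = ∫_0^3 (-3*x^5 + 9*x^4 - 12*x^3 + 12*x^2) dx. Term by term:
  ∫_0^3 -3*x^5 dx = -729/2;  ∫_0^3 9*x^4 dx = 2187/5;  ∫_0^3 -12*x^3 dx = -243;
  ∫_0^3 12*x^2 dx = 108.
Sum: -729/2 + 2187/5 − 243 + 108 = -621/10.
So LHS = -621/10.
∫_0^3 v(x) φ(x) dx = ∫_0^3 (-3*x^5 + 11*x^4 - 11*x^3 + 15*x^2) dx. Term by term:
  ∫_0^3 -3*x^5 dx = -729/2;  ∫_0^3 11*x^4 dx = 2673/5;  ∫_0^3 -11*x^3 dx = -891/4;
  ∫_0^3 15*x^2 dx = 135.
Sum: -729/2 + 2673/5 − 891/4 + 135 = 1647/20.
So RHS = -∫_0^3 v(x) φ(x) dx = -1647/20.
LHS − RHS = 81/4 ≠ 0, so the identity fails.
(For a valid weak derivative the identity must hold for EVERY test function, in particular this one. The failure shows v is NOT the weak derivative of u.)
Correct weak derivative would be u'(x) = 3*x**2 - 2*x + 2.


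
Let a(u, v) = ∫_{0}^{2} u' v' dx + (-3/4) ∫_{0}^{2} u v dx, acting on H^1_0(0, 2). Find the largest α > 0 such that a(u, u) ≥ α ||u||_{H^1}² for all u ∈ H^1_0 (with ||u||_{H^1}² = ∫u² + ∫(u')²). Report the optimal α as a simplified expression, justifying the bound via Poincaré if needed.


α = (-3 + π^2)/(4 + π^2)

Coercivity of a(·,·) on H^1_0(0, 2) means a(u, u) ≥ α ||u||_{H^1}² for every u ∈ H^1_0.
The interval has length L = 2, and Poincaré/coercivity depend only on L. Here a(u, u) = ∫(u')² + (-3/4)·∫u².
Here c = -3/4 < 0 with |c| < (π/L)² = π^2/4, so coercivity still holds. The condition a(u,u) ≥ α||u||_{H^1}² reads (1−α)∫(u')² ≥ (α−c)∫u². Any admissible α is ≤ 1 (rapidly oscillating u have ∫u²/∫(u')² → 0), and α = 1 would force 0 ≥ (1−c)∫u², impossible since c < 1; so 1−α > 0. By the sharp Poincaré inequality on H^1_0 of an interval of length L, ∫(u')² ≥ (π/L)²∫u² with equality for the first sine mode sin(π(x−x₀)/L) (x₀ the left endpoint), so the inequality holds for all u iff (1−α)(π/L)² ≥ α − c, i.e. α ≤ ((π/L)² + c)/((π/L)² + 1) = (1 + c(L/π)²)/(1 + (L/π)²). (Direct route, valid since c ≤ 0: Poincaré gives c∫u² ≥ c(L/π)²∫(u')², so a(u,u) ≥ (1 + c(L/π)²)∫(u')², while ||u||_{H^1}² ≤ (1 + (L/π)²)∫(u')²; dividing yields the same α.) With (π/L)² = π^2/4 and c = -3/4, the largest admissible constant is α = ((π/L)² + c)/((π/L)² + 1).
Simplifying, α = (-3 + π^2)/(4 + π^2).


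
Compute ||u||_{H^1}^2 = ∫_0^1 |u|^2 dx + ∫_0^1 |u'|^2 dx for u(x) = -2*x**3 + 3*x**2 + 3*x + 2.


||u||_{H^1}^2 = 2357/70

The H^1 norm (squared) on an interval (0, L) is
  ||u||_{H^1}^2 = ∫_0^L u(x)^2 dx + ∫_0^L u'(x)^2 dx.
Compute u'(x) = -6*x**2 + 6*x + 3.
Then u(x)^2 = 4*x**6 - 12*x**5 - 3*x**4 + 10*x**3 + 21*x**2 + 12*x + 4 and u'(x)^2 = 36*x**4 - 72*x**3 + 36*x + 9.
Integrate each monomial from 0 to 1 using ∫_0^1 c·x^n dx = c·1^(n+1)/(n+1):
  ∫_0^1 u(x)^2 dx = ∫_0^1 (4*x^6 - 12*x^5 - 3*x^4 + 10*x^3 + 21*x^2 + 12*x + 4) dx. Term by term:
    ∫_0^1 4*x^6 dx = 4/7;  ∫_0^1 -12*x^5 dx = -2;  ∫_0^1 -3*x^4 dx = -3/5;
    ∫_0^1 10*x^3 dx = 5/2;  ∫_0^1 21*x^2 dx = 7;  ∫_0^1 12*x dx = 6;
    ∫_0^1 4 dx = 4.
  Sum: 4/7 − 2 − 3/5 + 5/2 + 7 + 6 + 4 = 1223/70.
  ∫_0^1 u'(x)^2 dx = ∫_0^1 (36*x^4 - 72*x^3 + 36*x + 9) dx. Term by term:
    ∫_0^1 36*x^4 dx = 36/5;  ∫_0^1 -72*x^3 dx = -18;  ∫_0^1 36*x dx = 18;
    ∫_0^1 9 dx = 9.
  Sum: 36/5 − 18 + 18 + 9 = 81/5.
Adding: ||u||_{H^1}^2 = 1223/70 + 81/5 = 2357/70.


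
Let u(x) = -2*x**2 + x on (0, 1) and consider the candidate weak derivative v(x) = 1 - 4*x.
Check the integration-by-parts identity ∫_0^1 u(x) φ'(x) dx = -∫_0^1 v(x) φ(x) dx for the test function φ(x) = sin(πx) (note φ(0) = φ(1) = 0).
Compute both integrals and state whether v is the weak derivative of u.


LHS = 2/π, RHS = 2/π. Yes, v = u' weakly.

u(x) = -2*x**2 + x, classical derivative u'(x) = 1 - 4*x.
φ(x) = sin(πx), so φ'(x) = π*cos(π*x).
Note φ(0) = φ(1) = 0, so the boundary term u·φ vanishes.
LHS = ∫_0^1 u(x) φ'(x) dx = ∫_0^1 (-2*π*x^2*cos(π*x) + π*x*cos(π*x)) dx. Term by term:
  ∫_0^1 π*x*cos(π*x) dx = -2/π;  ∫_0^1 -2*π*x^2*cos(π*x) dx = 4/π.
Sum: -2/π + 4/π = 2/π.
So LHS = 2/π.
∫_0^1 v(x) φ(x) dx = ∫_0^1 (-4*x*sin(π*x) + sin(π*x)) dx. Term by term:
  ∫_0^1 -4*x*sin(π*x) dx = -4/π;  ∫_0^1 sin(π*x) dx = 2/π.
Sum: -4/π + 2/π = -2/π.
So RHS = -∫_0^1 v(x) φ(x) dx = 2/π.
LHS = RHS, so the identity holds for this test φ.
Moreover u is smooth here and v(x) = u'(x) = 1 - 4*x pointwise, so the identity holds for every test function. Hence v is the weak derivative of u.
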